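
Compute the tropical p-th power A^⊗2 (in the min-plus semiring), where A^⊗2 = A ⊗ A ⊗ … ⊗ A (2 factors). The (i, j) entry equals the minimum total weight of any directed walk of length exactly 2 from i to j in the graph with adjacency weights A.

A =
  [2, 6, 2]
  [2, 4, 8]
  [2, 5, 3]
A^⊗2 =
  [4, 7, 4]
  [4, 8, 4]
  [4, 8, 4]

Each entry (A^⊗2)_ij equals the minimum over all length-2 walks i = v_0 → v_1 → … → v_2 = j of Σ_t A[v_t][v_{t+1}]. For example, for (i, j) = (0, 2) we minimise over 3 possible intermediate vertex sequences; the minimum is 4, attained along the walk 0 → 0 → 2.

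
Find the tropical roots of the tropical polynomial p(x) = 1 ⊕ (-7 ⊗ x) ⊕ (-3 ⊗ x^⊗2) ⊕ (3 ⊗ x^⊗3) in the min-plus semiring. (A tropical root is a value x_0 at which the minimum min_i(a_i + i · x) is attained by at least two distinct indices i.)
Roots: {-6, -4, 8}

Each tropical root is a break point of the lower envelope of the lines y = a_i + i · x (there are 4 lines, with slopes 0, 1, ..., 3). Only the lines that attain the minimum somewhere contribute to roots; other lines are dominated. Here the surviving (envelope) indices are i = 3, i = 2, i = 1, i = 0.
Intersections between consecutive envelope lines give the roots: for adjacent envelope indices i < j the intersection is x = (a_i − a_j) / (j − i). Reading off the sorted break points: {-6, -4, 8}.
Verification: at each break x_0, at least two indices attain the minimum of min_i(a_i + i · x_0).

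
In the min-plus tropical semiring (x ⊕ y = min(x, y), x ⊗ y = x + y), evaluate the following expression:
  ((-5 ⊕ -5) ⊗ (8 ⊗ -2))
((-5 ⊕ -5) ⊗ (8 ⊗ -2)) = 1

Expand innermost to outermost. Recall ⊕ takes the minimum of its arguments and ⊗ takes their sum. Working out the expression ((-5 ⊕ -5) ⊗ (8 ⊗ -2)) gives 1.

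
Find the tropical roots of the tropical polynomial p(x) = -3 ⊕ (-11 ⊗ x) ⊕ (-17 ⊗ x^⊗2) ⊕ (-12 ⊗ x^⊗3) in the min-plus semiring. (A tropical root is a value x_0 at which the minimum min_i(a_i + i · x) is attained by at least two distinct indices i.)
Roots: {-5, 6, 8}

Each tropical root is a break point of the lower envelope of the lines y = a_i + i · x (there are 4 lines, with slopes 0, 1, ..., 3). Only the lines that attain the minimum somewhere contribute to roots; other lines are dominated. Here the surviving (envelope) indices are i = 3, i = 2, i = 1, i = 0.
Intersections between consecutive envelope lines give the roots: for adjacent envelope indices i < j the intersection is x = (a_i − a_j) / (j − i). Reading off the sorted break points: {-5, 6, 8}.
Verification: at each break x_0, at least two indices attain the minimum of min_i(a_i + i · x_0).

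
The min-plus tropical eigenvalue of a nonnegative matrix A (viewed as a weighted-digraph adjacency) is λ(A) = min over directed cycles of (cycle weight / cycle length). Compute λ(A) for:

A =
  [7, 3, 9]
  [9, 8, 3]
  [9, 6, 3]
λ(A) = 3

Enumerate directed cycles and compute their means (weight / length). Sample:
  cycle 0 → 0: weight = 7, length = 1, mean = 7/1 ≈ 7.000
  cycle 1 → 1: weight = 8, length = 1, mean = 8/1 ≈ 8.000
  cycle 2 → 2: weight = 3, length = 1, mean = 3/1 ≈ 3.000
  cycle 0 → 1 → 0: weight = 12, length = 2, mean = 12/2 ≈ 6.000
  cycle 0 → 2 → 0: weight = 18, length = 2, mean = 18/2 ≈ 9.000
  cycle 1 → 0 → 1: weight = 12, length = 2, mean = 12/2 ≈ 6.000
Minimum mean = 3.000, attained e.g. along the cycle 2 → 2 with weight 3 and length 1. So λ(A) = 3/1 = 3.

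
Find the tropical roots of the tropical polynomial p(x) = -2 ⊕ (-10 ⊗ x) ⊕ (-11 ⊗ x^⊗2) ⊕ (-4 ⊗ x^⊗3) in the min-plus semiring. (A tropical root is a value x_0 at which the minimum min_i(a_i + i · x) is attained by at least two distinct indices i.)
Roots: {-7, 1, 8}

Each tropical root is a break point of the lower envelope of the lines y = a_i + i · x (there are 4 lines, with slopes 0, 1, ..., 3). Only the lines that attain the minimum somewhere contribute to roots; other lines are dominated. Here the surviving (envelope) indices are i = 3, i = 2, i = 1, i = 0.
Intersections between consecutive envelope lines give the roots: for adjacent envelope indices i < j the intersection is x = (a_i − a_j) / (j − i). Reading off the sorted break points: {-7, 1, 8}.
Verification: at each break x_0, at least two indices attain the minimum of min_i(a_i + i · x_0).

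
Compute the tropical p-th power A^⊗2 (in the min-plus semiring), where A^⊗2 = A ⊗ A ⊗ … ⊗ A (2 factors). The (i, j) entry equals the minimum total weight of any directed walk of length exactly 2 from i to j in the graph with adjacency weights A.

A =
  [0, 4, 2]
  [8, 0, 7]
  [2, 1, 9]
A^⊗2 =
  [0, 3, 2]
  [8, 0, 7]
  [2, 1, 4]

Each entry (A^⊗2)_ij equals the minimum over all length-2 walks i = v_0 → v_1 → … → v_2 = j of Σ_t A[v_t][v_{t+1}]. For example, for (i, j) = (0, 2) we minimise over 3 possible intermediate vertex sequences; the minimum is 2, attained along the walk 0 → 0 → 2.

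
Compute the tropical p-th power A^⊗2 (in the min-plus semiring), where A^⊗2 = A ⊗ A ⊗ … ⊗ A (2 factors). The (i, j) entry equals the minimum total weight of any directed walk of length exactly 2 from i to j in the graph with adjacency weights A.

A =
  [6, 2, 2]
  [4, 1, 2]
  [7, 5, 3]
A^⊗2 =
  [6, 3, 4]
  [5, 2, 3]
  [9, 6, 6]

Each entry (A^⊗2)_ij equals the minimum over all length-2 walks i = v_0 → v_1 → … → v_2 = j of Σ_t A[v_t][v_{t+1}]. For example, for (i, j) = (0, 2) we minimise over 3 possible intermediate vertex sequences; the minimum is 4, attained along the walk 0 → 1 → 2.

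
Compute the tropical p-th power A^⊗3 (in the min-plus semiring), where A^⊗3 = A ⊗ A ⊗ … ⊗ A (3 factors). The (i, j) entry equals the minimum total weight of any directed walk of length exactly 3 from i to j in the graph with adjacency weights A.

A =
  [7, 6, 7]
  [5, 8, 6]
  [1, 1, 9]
A^⊗3 =
  [13, 13, 14]
  [12, 13, 13]
  [8, 8, 13]

Each entry (A^⊗3)_ij equals the minimum over all length-3 walks i = v_0 → v_1 → … → v_3 = j of Σ_t A[v_t][v_{t+1}]. For example, for (i, j) = (0, 2) we minimise over 9 possible intermediate vertex sequences; the minimum is 14, attained along the walk 0 → 2 → 1 → 2.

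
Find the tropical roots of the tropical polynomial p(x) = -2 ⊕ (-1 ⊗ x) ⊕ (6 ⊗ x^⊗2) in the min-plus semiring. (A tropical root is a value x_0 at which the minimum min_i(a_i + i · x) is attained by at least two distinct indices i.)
Roots: {-7, -1}

Each tropical root is a break point of the lower envelope of the lines y = a_i + i · x (there are 3 lines, with slopes 0, 1, ..., 2). Only the lines that attain the minimum somewhere contribute to roots; other lines are dominated. Here the surviving (envelope) indices are i = 2, i = 1, i = 0.
Intersections between consecutive envelope lines give the roots: for adjacent envelope indices i < j the intersection is x = (a_i − a_j) / (j − i). Reading off the sorted break points: {-7, -1}.
Verification: at each break x_0, at least two indices attain the minimum of min_i(a_i + i · x_0).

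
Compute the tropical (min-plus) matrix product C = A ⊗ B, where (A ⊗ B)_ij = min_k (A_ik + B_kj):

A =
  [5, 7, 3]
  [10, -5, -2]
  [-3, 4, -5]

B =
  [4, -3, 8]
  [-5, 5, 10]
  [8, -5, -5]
A ⊗ B =
  [2, -2, -2]
  [-10, -7, -7]
  [-1, -10, -10]

Apply the min-plus product entry-by-entry:
  C[0][0] = min over k of (A[0][0] + B[0][0] = 5 + 4 = 9, A[0][1] + B[1][0] = 7 + -5 = 2, A[0][2] + B[2][0] = 3 + 8 = 11) = 2 (attained at k = 1)
  C[0][1] = min over k of (A[0][0] + B[0][1] = 5 + -3 = 2, A[0][1] + B[1][1] = 7 + 5 = 12, A[0][2] + B[2][1] = 3 + -5 = -2) = -2 (attained at k = 2)
  C[0][2] = min over k of (A[0][0] + B[0][2] = 5 + 8 = 13, A[0][1] + B[1][2] = 7 + 10 = 17, A[0][2] + B[2][2] = 3 + -5 = -2) = -2 (attained at k = 2)
  C[1][0] = min over k of (A[1][0] + B[0][0] = 10 + 4 = 14, A[1][1] + B[1][0] = -5 + -5 = -10, A[1][2] + B[2][0] = -2 + 8 = 6) = -10 (attained at k = 1)
  C[1][1] = min over k of (A[1][0] + B[0][1] = 10 + -3 = 7, A[1][1] + B[1][1] = -5 + 5 = 0, A[1][2] + B[2][1] = -2 + -5 = -7) = -7 (attained at k = 2)
  C[1][2] = min over k of (A[1][0] + B[0][2] = 10 + 8 = 18, A[1][1] + B[1][2] = -5 + 10 = 5, A[1][2] + B[2][2] = -2 + -5 = -7) = -7 (attained at k = 2)
  C[2][0] = min over k of (A[2][0] + B[0][0] = -3 + 4 = 1, A[2][1] + B[1][0] = 4 + -5 = -1, A[2][2] + B[2][0] = -5 + 8 = 3) = -1 (attained at k = 1)
  C[2][1] = min over k of (A[2][0] + B[0][1] = -3 + -3 = -6, A[2][1] + B[1][1] = 4 + 5 = 9, A[2][2] + B[2][1] = -5 + -5 = -10) = -10 (attained at k = 2)
  C[2][2] = min over k of (A[2][0] + B[0][2] = -3 + 8 = 5, A[2][1] + B[1][2] = 4 + 10 = 14, A[2][2] + B[2][2] = -5 + -5 = -10) = -10 (attained at k = 2)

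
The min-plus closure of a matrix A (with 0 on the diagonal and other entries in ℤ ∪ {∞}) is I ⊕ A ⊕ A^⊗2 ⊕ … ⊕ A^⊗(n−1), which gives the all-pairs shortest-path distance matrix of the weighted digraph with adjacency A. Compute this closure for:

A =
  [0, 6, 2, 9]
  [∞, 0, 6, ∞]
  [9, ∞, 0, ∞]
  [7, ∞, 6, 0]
Closure =
  [0, 6, 2, 9]
  [15, 0, 6, 24]
  [9, 15, 0, 18]
  [7, 13, 6, 0]

This is the Floyd-Warshall all-pairs shortest-path computation. For each intermediate vertex k = 0, 1, …, 3, update dist[i][j] ← min(dist[i][j], dist[i][k] + dist[k][j]). The final matrix gives, for each (i, j), the minimum total weight of any directed path from i to j (possibly empty when i = j).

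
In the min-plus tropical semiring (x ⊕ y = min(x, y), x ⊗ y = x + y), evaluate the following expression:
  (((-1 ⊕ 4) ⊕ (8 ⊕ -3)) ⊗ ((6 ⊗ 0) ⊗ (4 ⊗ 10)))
(((-1 ⊕ 4) ⊕ (8 ⊕ -3)) ⊗ ((6 ⊗ 0) ⊗ (4 ⊗ 10))) = 17

Expand innermost to outermost. Recall ⊕ takes the minimum of its arguments and ⊗ takes their sum. Working out the expression (((-1 ⊕ 4) ⊕ (8 ⊕ -3)) ⊗ ((6 ⊗ 0) ⊗ (4 ⊗ 10))) gives 17.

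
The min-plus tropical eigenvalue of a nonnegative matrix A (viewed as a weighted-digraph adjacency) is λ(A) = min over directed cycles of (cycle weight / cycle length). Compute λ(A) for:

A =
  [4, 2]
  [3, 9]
λ(A) = 5/2

Enumerate directed cycles and compute their means (weight / length). Sample:
  cycle 0 → 0: weight = 4, length = 1, mean = 4/1 ≈ 4.000
  cycle 1 → 1: weight = 9, length = 1, mean = 9/1 ≈ 9.000
  cycle 0 → 1 → 0: weight = 5, length = 2, mean = 5/2 ≈ 2.500
  cycle 1 → 0 → 1: weight = 5, length = 2, mean = 5/2 ≈ 2.500
Minimum mean = 2.500, attained e.g. along the cycle 0 → 1 → 0 with weight 5 and length 2. So λ(A) = 5/2 = 5/2.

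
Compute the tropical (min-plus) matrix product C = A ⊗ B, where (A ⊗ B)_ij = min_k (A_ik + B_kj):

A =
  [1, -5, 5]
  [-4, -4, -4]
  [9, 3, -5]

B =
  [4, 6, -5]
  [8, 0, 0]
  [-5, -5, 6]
A ⊗ B =
  [0, -5, -5]
  [-9, -9, -9]
  [-10, -10, 1]

Apply the min-plus product entry-by-entry:
  C[0][0] = min over k of (A[0][0] + B[0][0] = 1 + 4 = 5, A[0][1] + B[1][0] = -5 + 8 = 3, A[0][2] + B[2][0] = 5 + -5 = 0) = 0 (attained at k = 2)
  C[0][1] = min over k of (A[0][0] + B[0][1] = 1 + 6 = 7, A[0][1] + B[1][1] = -5 + 0 = -5, A[0][2] + B[2][1] = 5 + -5 = 0) = -5 (attained at k = 1)
  C[0][2] = min over k of (A[0][0] + B[0][2] = 1 + -5 = -4, A[0][1] + B[1][2] = -5 + 0 = -5, A[0][2] + B[2][2] = 5 + 6 = 11) = -5 (attained at k = 1)
  C[1][0] = min over k of (A[1][0] + B[0][0] = -4 + 4 = 0, A[1][1] + B[1][0] = -4 + 8 = 4, A[1][2] + B[2][0] = -4 + -5 = -9) = -9 (attained at k = 2)
  C[1][1] = min over k of (A[1][0] + B[0][1] = -4 + 6 = 2, A[1][1] + B[1][1] = -4 + 0 = -4, A[1][2] + B[2][1] = -4 + -5 = -9) = -9 (attained at k = 2)
  C[1][2] = min over k of (A[1][0] + B[0][2] = -4 + -5 = -9, A[1][1] + B[1][2] = -4 + 0 = -4, A[1][2] + B[2][2] = -4 + 6 = 2) = -9 (attained at k = 0)
  C[2][0] = min over k of (A[2][0] + B[0][0] = 9 + 4 = 13, A[2][1] + B[1][0] = 3 + 8 = 11, A[2][2] + B[2][0] = -5 + -5 = -10) = -10 (attained at k = 2)
  C[2][1] = min over k of (A[2][0] + B[0][1] = 9 + 6 = 15, A[2][1] + B[1][1] = 3 + 0 = 3, A[2][2] + B[2][1] = -5 + -5 = -10) = -10 (attained at k = 2)
  C[2][2] = min over k of (A[2][0] + B[0][2] = 9 + -5 = 4, A[2][1] + B[1][2] = 3 + 0 = 3, A[2][2] + B[2][2] = -5 + 6 = 1) = 1 (attained at k = 2)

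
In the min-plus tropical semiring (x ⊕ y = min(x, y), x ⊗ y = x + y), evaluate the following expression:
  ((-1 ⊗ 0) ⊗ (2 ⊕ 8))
((-1 ⊗ 0) ⊗ (2 ⊕ 8)) = 1

Expand innermost to outermost. Recall ⊕ takes the minimum of its arguments and ⊗ takes their sum. Working out the expression ((-1 ⊗ 0) ⊗ (2 ⊕ 8)) gives 1.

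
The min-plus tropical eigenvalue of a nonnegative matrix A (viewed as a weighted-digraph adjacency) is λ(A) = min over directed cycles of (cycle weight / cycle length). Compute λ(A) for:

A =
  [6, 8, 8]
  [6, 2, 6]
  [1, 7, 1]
λ(A) = 1

Enumerate directed cycles and compute their means (weight / length). Sample:
  cycle 0 → 0: weight = 6, length = 1, mean = 6/1 ≈ 6.000
  cycle 1 → 1: weight = 2, length = 1, mean = 2/1 ≈ 2.000
  cycle 2 → 2: weight = 1, length = 1, mean = 1/1 ≈ 1.000
  cycle 0 → 1 → 0: weight = 14, length = 2, mean = 14/2 ≈ 7.000
  cycle 0 → 2 → 0: weight = 9, length = 2, mean = 9/2 ≈ 4.500
  cycle 1 → 0 → 1: weight = 14, length = 2, mean = 14/2 ≈ 7.000
Minimum mean = 1.000, attained e.g. along the cycle 2 → 2 with weight 1 and length 1. So λ(A) = 1/1 = 1.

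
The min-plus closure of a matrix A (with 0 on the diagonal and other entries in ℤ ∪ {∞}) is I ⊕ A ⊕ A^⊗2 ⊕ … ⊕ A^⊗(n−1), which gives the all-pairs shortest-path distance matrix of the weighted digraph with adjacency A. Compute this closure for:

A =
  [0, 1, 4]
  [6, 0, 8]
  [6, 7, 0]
Closure =
  [0, 1, 4]
  [6, 0, 8]
  [6, 7, 0]

This is the Floyd-Warshall all-pairs shortest-path computation. For each intermediate vertex k = 0, 1, …, 2, update dist[i][j] ← min(dist[i][j], dist[i][k] + dist[k][j]). The final matrix gives, for each (i, j), the minimum total weight of any directed path from i to j (possibly empty when i = j).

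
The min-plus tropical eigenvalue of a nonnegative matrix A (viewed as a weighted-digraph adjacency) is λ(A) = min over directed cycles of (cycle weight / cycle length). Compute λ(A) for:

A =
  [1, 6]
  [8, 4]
λ(A) = 1

Enumerate directed cycles and compute their means (weight / length). Sample:
  cycle 0 → 0: weight = 1, length = 1, mean = 1/1 ≈ 1.000
  cycle 1 → 1: weight = 4, length = 1, mean = 4/1 ≈ 4.000
  cycle 0 → 1 → 0: weight = 14, length = 2, mean = 14/2 ≈ 7.000
  cycle 1 → 0 → 1: weight = 14, length = 2, mean = 14/2 ≈ 7.000
Minimum mean = 1.000, attained e.g. along the cycle 0 → 0 with weight 1 and length 1. So λ(A) = 1/1 = 1.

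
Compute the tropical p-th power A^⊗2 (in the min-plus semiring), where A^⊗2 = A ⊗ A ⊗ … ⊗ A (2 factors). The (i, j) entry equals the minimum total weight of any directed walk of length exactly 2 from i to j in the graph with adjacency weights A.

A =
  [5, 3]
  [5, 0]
A^⊗2 =
  [8, 3]
  [5, 0]

Each entry (A^⊗2)_ij equals the minimum over all length-2 walks i = v_0 → v_1 → … → v_2 = j of Σ_t A[v_t][v_{t+1}]. For example, for (i, j) = (0, 1) we minimise over 2 possible intermediate vertex sequences; the minimum is 3, attained along the walk 0 → 1 → 1.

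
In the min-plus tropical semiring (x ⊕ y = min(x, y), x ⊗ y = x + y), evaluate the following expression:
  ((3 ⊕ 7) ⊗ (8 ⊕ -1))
((3 ⊕ 7) ⊗ (8 ⊕ -1)) = 2

Expand innermost to outermost. Recall ⊕ takes the minimum of its arguments and ⊗ takes their sum. Working out the expression ((3 ⊕ 7) ⊗ (8 ⊕ -1)) gives 2.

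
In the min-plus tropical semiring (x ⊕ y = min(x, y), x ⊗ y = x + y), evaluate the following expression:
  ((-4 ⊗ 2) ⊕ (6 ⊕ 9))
((-4 ⊗ 2) ⊕ (6 ⊕ 9)) = -2

Expand innermost to outermost. Recall ⊕ takes the minimum of its arguments and ⊗ takes their sum. Working out the expression ((-4 ⊗ 2) ⊕ (6 ⊕ 9)) gives -2.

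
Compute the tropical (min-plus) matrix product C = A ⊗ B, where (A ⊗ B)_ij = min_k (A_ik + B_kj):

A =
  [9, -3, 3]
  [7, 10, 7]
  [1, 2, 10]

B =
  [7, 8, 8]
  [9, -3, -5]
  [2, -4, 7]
A ⊗ B =
  [5, -6, -8]
  [9, 3, 5]
  [8, -1, -3]

Apply the min-plus product entry-by-entry:
  C[0][0] = min over k of (A[0][0] + B[0][0] = 9 + 7 = 16, A[0][1] + B[1][0] = -3 + 9 = 6, A[0][2] + B[2][0] = 3 + 2 = 5) = 5 (attained at k = 2)
  C[0][1] = min over k of (A[0][0] + B[0][1] = 9 + 8 = 17, A[0][1] + B[1][1] = -3 + -3 = -6, A[0][2] + B[2][1] = 3 + -4 = -1) = -6 (attained at k = 1)
  C[0][2] = min over k of (A[0][0] + B[0][2] = 9 + 8 = 17, A[0][1] + B[1][2] = -3 + -5 = -8, A[0][2] + B[2][2] = 3 + 7 = 10) = -8 (attained at k = 1)
  C[1][0] = min over k of (A[1][0] + B[0][0] = 7 + 7 = 14, A[1][1] + B[1][0] = 10 + 9 = 19, A[1][2] + B[2][0] = 7 + 2 = 9) = 9 (attained at k = 2)
  C[1][1] = min over k of (A[1][0] + B[0][1] = 7 + 8 = 15, A[1][1] + B[1][1] = 10 + -3 = 7, A[1][2] + B[2][1] = 7 + -4 = 3) = 3 (attained at k = 2)
  C[1][2] = min over k of (A[1][0] + B[0][2] = 7 + 8 = 15, A[1][1] + B[1][2] = 10 + -5 = 5, A[1][2] + B[2][2] = 7 + 7 = 14) = 5 (attained at k = 1)
  C[2][0] = min over k of (A[2][0] + B[0][0] = 1 + 7 = 8, A[2][1] + B[1][0] = 2 + 9 = 11, A[2][2] + B[2][0] = 10 + 2 = 12) = 8 (attained at k = 0)
  C[2][1] = min over k of (A[2][0] + B[0][1] = 1 + 8 = 9, A[2][1] + B[1][1] = 2 + -3 = -1, A[2][2] + B[2][1] = 10 + -4 = 6) = -1 (attained at k = 1)
  C[2][2] = min over k of (A[2][0] + B[0][2] = 1 + 8 = 9, A[2][1] + B[1][2] = 2 + -5 = -3, A[2][2] + B[2][2] = 10 + 7 = 17) = -3 (attained at k = 1)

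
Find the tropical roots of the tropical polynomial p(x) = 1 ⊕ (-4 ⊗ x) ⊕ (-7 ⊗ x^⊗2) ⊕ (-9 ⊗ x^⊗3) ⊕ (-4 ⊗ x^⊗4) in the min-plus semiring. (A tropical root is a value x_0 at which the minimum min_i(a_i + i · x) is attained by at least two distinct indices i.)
Roots: {-5, 2, 3, 5}

Each tropical root is a break point of the lower envelope of the lines y = a_i + i · x (there are 5 lines, with slopes 0, 1, ..., 4). Only the lines that attain the minimum somewhere contribute to roots; other lines are dominated. Here the surviving (envelope) indices are i = 4, i = 3, i = 2, i = 1, i = 0.
Intersections between consecutive envelope lines give the roots: for adjacent envelope indices i < j the intersection is x = (a_i − a_j) / (j − i). Reading off the sorted break points: {-5, 2, 3, 5}.
Verification: at each break x_0, at least two indices attain the minimum of min_i(a_i + i · x_0).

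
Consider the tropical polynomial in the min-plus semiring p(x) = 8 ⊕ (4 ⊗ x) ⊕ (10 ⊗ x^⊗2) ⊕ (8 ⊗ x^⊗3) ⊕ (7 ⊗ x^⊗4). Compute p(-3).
p(-3) = -5

A tropical monomial a ⊗ x^⊗i evaluates to a + i · x. Evaluating each term at x = -3:
  Term 0 contributes 8 + 0 · -3 = 8
  Term 1 contributes 4 + 1 · -3 = 1
  Term 2 contributes 10 + 2 · -3 = 4
  Term 3 contributes 8 + 3 · -3 = -1
  Term 4 contributes 7 + 4 · -3 = -5
p(-3) = ⊕ of these = min[8, 1, 4, -1, -5] = -5.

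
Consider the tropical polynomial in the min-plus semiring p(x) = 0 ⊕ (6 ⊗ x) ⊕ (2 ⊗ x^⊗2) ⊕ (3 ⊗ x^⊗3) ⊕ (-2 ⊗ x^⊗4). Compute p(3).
p(3) = 0

A tropical monomial a ⊗ x^⊗i evaluates to a + i · x. Evaluating each term at x = 3:
  Term 0 contributes 0 + 0 · 3 = 0
  Term 1 contributes 6 + 1 · 3 = 9
  Term 2 contributes 2 + 2 · 3 = 8
  Term 3 contributes 3 + 3 · 3 = 12
  Term 4 contributes -2 + 4 · 3 = 10
p(3) = ⊕ of these = min[0, 9, 8, 12, 10] = 0.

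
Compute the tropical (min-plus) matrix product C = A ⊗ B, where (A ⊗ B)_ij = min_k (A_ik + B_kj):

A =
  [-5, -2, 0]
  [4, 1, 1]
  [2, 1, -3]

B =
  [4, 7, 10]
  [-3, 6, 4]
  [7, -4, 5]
A ⊗ B =
  [-5, -4, 2]
  [-2, -3, 5]
  [-2, -7, 2]

Apply the min-plus product entry-by-entry:
  C[0][0] = min over k of (A[0][0] + B[0][0] = -5 + 4 = -1, A[0][1] + B[1][0] = -2 + -3 = -5, A[0][2] + B[2][0] = 0 + 7 = 7) = -5 (attained at k = 1)
  C[0][1] = min over k of (A[0][0] + B[0][1] = -5 + 7 = 2, A[0][1] + B[1][1] = -2 + 6 = 4, A[0][2] + B[2][1] = 0 + -4 = -4) = -4 (attained at k = 2)
  C[0][2] = min over k of (A[0][0] + B[0][2] = -5 + 10 = 5, A[0][1] + B[1][2] = -2 + 4 = 2, A[0][2] + B[2][2] = 0 + 5 = 5) = 2 (attained at k = 1)
  C[1][0] = min over k of (A[1][0] + B[0][0] = 4 + 4 = 8, A[1][1] + B[1][0] = 1 + -3 = -2, A[1][2] + B[2][0] = 1 + 7 = 8) = -2 (attained at k = 1)
  C[1][1] = min over k of (A[1][0] + B[0][1] = 4 + 7 = 11, A[1][1] + B[1][1] = 1 + 6 = 7, A[1][2] + B[2][1] = 1 + -4 = -3) = -3 (attained at k = 2)
  C[1][2] = min over k of (A[1][0] + B[0][2] = 4 + 10 = 14, A[1][1] + B[1][2] = 1 + 4 = 5, A[1][2] + B[2][2] = 1 + 5 = 6) = 5 (attained at k = 1)
  C[2][0] = min over k of (A[2][0] + B[0][0] = 2 + 4 = 6, A[2][1] + B[1][0] = 1 + -3 = -2, A[2][2] + B[2][0] = -3 + 7 = 4) = -2 (attained at k = 1)
  C[2][1] = min over k of (A[2][0] + B[0][1] = 2 + 7 = 9, A[2][1] + B[1][1] = 1 + 6 = 7, A[2][2] + B[2][1] = -3 + -4 = -7) = -7 (attained at k = 2)
  C[2][2] = min over k of (A[2][0] + B[0][2] = 2 + 10 = 12, A[2][1] + B[1][2] = 1 + 4 = 5, A[2][2] + B[2][2] = -3 + 5 = 2) = 2 (attained at k = 2)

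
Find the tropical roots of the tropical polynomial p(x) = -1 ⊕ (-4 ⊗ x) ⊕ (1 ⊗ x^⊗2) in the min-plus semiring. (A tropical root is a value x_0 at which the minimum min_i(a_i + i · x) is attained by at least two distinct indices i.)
Roots: {-5, 3}

Each tropical root is a break point of the lower envelope of the lines y = a_i + i · x (there are 3 lines, with slopes 0, 1, ..., 2). Only the lines that attain the minimum somewhere contribute to roots; other lines are dominated. Here the surviving (envelope) indices are i = 2, i = 1, i = 0.
Intersections between consecutive envelope lines give the roots: for adjacent envelope indices i < j the intersection is x = (a_i − a_j) / (j − i). Reading off the sorted break points: {-5, 3}.
Verification: at each break x_0, at least two indices attain the minimum of min_i(a_i + i · x_0).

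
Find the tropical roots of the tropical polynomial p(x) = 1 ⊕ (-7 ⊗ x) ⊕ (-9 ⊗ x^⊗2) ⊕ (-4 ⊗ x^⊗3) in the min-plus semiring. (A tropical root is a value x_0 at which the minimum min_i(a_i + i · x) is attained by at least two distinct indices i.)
Roots: {-5, 2, 8}

Each tropical root is a break point of the lower envelope of the lines y = a_i + i · x (there are 4 lines, with slopes 0, 1, ..., 3). Only the lines that attain the minimum somewhere contribute to roots; other lines are dominated. Here the surviving (envelope) indices are i = 3, i = 2, i = 1, i = 0.
Intersections between consecutive envelope lines give the roots: for adjacent envelope indices i < j the intersection is x = (a_i − a_j) / (j − i). Reading off the sorted break points: {-5, 2, 8}.
Verification: at each break x_0, at least two indices attain the minimum of min_i(a_i + i · x_0).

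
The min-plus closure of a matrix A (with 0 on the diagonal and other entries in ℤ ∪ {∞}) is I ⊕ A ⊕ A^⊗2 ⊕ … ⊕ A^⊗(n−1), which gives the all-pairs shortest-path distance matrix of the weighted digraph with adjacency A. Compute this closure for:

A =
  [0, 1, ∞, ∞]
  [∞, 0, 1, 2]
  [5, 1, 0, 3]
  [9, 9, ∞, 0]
Closure =
  [0, 1, 2, 3]
  [6, 0, 1, 2]
  [5, 1, 0, 3]
  [9, 9, 10, 0]

This is the Floyd-Warshall all-pairs shortest-path computation. For each intermediate vertex k = 0, 1, …, 3, update dist[i][j] ← min(dist[i][j], dist[i][k] + dist[k][j]). The final matrix gives, for each (i, j), the minimum total weight of any directed path from i to j (possibly empty when i = j).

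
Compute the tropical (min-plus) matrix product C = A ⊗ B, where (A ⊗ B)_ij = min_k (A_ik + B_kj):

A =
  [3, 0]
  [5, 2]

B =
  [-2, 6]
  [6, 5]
A ⊗ B =
  [1, 5]
  [3, 7]

Apply the min-plus product entry-by-entry:
  C[0][0] = min over k of (A[0][0] + B[0][0] = 3 + -2 = 1, A[0][1] + B[1][0] = 0 + 6 = 6) = 1 (attained at k = 0)
  C[0][1] = min over k of (A[0][0] + B[0][1] = 3 + 6 = 9, A[0][1] + B[1][1] = 0 + 5 = 5) = 5 (attained at k = 1)
  C[1][0] = min over k of (A[1][0] + B[0][0] = 5 + -2 = 3, A[1][1] + B[1][0] = 2 + 6 = 8) = 3 (attained at k = 0)
  C[1][1] = min over k of (A[1][0] + B[0][1] = 5 + 6 = 11, A[1][1] + B[1][1] = 2 + 5 = 7) = 7 (attained at k = 1)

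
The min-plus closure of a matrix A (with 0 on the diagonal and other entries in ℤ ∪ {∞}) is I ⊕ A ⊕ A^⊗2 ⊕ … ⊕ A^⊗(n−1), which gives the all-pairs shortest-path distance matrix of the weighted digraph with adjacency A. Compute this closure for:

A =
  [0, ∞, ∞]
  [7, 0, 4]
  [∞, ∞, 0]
Closure =
  [0, ∞, ∞]
  [7, 0, 4]
  [∞, ∞, 0]

This is the Floyd-Warshall all-pairs shortest-path computation. For each intermediate vertex k = 0, 1, …, 2, update dist[i][j] ← min(dist[i][j], dist[i][k] + dist[k][j]). The final matrix gives, for each (i, j), the minimum total weight of any directed path from i to j (possibly empty when i = j).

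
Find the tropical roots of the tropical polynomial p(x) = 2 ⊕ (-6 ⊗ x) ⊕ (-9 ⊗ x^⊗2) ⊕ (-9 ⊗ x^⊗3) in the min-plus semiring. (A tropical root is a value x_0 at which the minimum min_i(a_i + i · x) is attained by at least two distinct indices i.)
Roots: {0, 3, 8}

Each tropical root is a break point of the lower envelope of the lines y = a_i + i · x (there are 4 lines, with slopes 0, 1, ..., 3). Only the lines that attain the minimum somewhere contribute to roots; other lines are dominated. Here the surviving (envelope) indices are i = 3, i = 2, i = 1, i = 0.
Intersections between consecutive envelope lines give the roots: for adjacent envelope indices i < j the intersection is x = (a_i − a_j) / (j − i). Reading off the sorted break points: {0, 3, 8}.
Verification: at each break x_0, at least two indices attain the minimum of min_i(a_i + i · x_0).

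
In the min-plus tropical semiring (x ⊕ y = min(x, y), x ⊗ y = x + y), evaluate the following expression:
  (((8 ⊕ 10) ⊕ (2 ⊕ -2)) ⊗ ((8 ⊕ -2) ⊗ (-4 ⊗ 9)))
(((8 ⊕ 10) ⊕ (2 ⊕ -2)) ⊗ ((8 ⊕ -2) ⊗ (-4 ⊗ 9))) = 1

Expand innermost to outermost. Recall ⊕ takes the minimum of its arguments and ⊗ takes their sum. Working out the expression (((8 ⊕ 10) ⊕ (2 ⊕ -2)) ⊗ ((8 ⊕ -2) ⊗ (-4 ⊗ 9))) gives 1.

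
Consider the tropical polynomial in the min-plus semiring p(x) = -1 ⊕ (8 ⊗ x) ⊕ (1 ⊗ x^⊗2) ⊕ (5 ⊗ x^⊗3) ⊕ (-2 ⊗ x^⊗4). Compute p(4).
p(4) = -1

A tropical monomial a ⊗ x^⊗i evaluates to a + i · x. Evaluating each term at x = 4:
  Term 0 contributes -1 + 0 · 4 = -1
  Term 1 contributes 8 + 1 · 4 = 12
  Term 2 contributes 1 + 2 · 4 = 9
  Term 3 contributes 5 + 3 · 4 = 17
  Term 4 contributes -2 + 4 · 4 = 14
p(4) = ⊕ of these = min[-1, 12, 9, 17, 14] = -1.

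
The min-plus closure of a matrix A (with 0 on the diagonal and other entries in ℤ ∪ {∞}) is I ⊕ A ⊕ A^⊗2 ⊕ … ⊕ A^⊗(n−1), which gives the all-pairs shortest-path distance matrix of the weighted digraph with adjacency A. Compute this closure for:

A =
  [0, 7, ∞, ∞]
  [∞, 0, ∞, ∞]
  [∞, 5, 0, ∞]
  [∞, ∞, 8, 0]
Closure =
  [0, 7, ∞, ∞]
  [∞, 0, ∞, ∞]
  [∞, 5, 0, ∞]
  [∞, 13, 8, 0]

This is the Floyd-Warshall all-pairs shortest-path computation. For each intermediate vertex k = 0, 1, …, 3, update dist[i][j] ← min(dist[i][j], dist[i][k] + dist[k][j]). The final matrix gives, for each (i, j), the minimum total weight of any directed path from i to j (possibly empty when i = j).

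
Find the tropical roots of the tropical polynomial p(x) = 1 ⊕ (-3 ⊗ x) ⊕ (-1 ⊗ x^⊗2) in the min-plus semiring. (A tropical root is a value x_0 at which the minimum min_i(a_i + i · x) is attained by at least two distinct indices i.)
Roots: {-2, 4}

Each tropical root is a break point of the lower envelope of the lines y = a_i + i · x (there are 3 lines, with slopes 0, 1, ..., 2). Only the lines that attain the minimum somewhere contribute to roots; other lines are dominated. Here the surviving (envelope) indices are i = 2, i = 1, i = 0.
Intersections between consecutive envelope lines give the roots: for adjacent envelope indices i < j the intersection is x = (a_i − a_j) / (j − i). Reading off the sorted break points: {-2, 4}.
Verification: at each break x_0, at least two indices attain the minimum of min_i(a_i + i · x_0).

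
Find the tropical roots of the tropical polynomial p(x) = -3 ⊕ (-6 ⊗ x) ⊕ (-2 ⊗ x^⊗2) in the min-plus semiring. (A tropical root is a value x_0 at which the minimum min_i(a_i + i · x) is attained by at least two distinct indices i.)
Roots: {-4, 3}

Each tropical root is a break point of the lower envelope of the lines y = a_i + i · x (there are 3 lines, with slopes 0, 1, ..., 2). Only the lines that attain the minimum somewhere contribute to roots; other lines are dominated. Here the surviving (envelope) indices are i = 2, i = 1, i = 0.
Intersections between consecutive envelope lines give the roots: for adjacent envelope indices i < j the intersection is x = (a_i − a_j) / (j − i). Reading off the sorted break points: {-4, 3}.
Verification: at each break x_0, at least two indices attain the minimum of min_i(a_i + i · x_0).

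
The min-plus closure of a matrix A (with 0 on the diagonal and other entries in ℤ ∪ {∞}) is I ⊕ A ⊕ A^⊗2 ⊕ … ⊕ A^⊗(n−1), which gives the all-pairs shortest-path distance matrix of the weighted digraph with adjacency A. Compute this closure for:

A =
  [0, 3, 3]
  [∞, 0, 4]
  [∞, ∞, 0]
Closure =
  [0, 3, 3]
  [∞, 0, 4]
  [∞, ∞, 0]

This is the Floyd-Warshall all-pairs shortest-path computation. For each intermediate vertex k = 0, 1, …, 2, update dist[i][j] ← min(dist[i][j], dist[i][k] + dist[k][j]). The final matrix gives, for each (i, j), the minimum total weight of any directed path from i to j (possibly empty when i = j).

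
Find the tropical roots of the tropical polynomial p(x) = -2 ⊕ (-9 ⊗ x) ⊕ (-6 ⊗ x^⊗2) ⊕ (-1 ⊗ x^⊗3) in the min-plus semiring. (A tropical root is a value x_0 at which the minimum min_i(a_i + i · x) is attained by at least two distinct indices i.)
Roots: {-5, -3, 7}

Each tropical root is a break point of the lower envelope of the lines y = a_i + i · x (there are 4 lines, with slopes 0, 1, ..., 3). Only the lines that attain the minimum somewhere contribute to roots; other lines are dominated. Here the surviving (envelope) indices are i = 3, i = 2, i = 1, i = 0.
Intersections between consecutive envelope lines give the roots: for adjacent envelope indices i < j the intersection is x = (a_i − a_j) / (j − i). Reading off the sorted break points: {-5, -3, 7}.
Verification: at each break x_0, at least two indices attain the minimum of min_i(a_i + i · x_0).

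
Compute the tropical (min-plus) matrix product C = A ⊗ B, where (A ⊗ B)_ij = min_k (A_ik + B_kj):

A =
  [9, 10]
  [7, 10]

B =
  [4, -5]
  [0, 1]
A ⊗ B =
  [10, 4]
  [10, 2]

Apply the min-plus product entry-by-entry:
  C[0][0] = min over k of (A[0][0] + B[0][0] = 9 + 4 = 13, A[0][1] + B[1][0] = 10 + 0 = 10) = 10 (attained at k = 1)
  C[0][1] = min over k of (A[0][0] + B[0][1] = 9 + -5 = 4, A[0][1] + B[1][1] = 10 + 1 = 11) = 4 (attained at k = 0)
  C[1][0] = min over k of (A[1][0] + B[0][0] = 7 + 4 = 11, A[1][1] + B[1][0] = 10 + 0 = 10) = 10 (attained at k = 1)
  C[1][1] = min over k of (A[1][0] + B[0][1] = 7 + -5 = 2, A[1][1] + B[1][1] = 10 + 1 = 11) = 2 (attained at k = 0)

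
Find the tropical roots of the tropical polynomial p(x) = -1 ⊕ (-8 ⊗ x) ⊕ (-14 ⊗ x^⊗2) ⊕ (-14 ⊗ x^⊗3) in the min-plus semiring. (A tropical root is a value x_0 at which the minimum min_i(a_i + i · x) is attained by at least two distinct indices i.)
Roots: {0, 6, 7}

Each tropical root is a break point of the lower envelope of the lines y = a_i + i · x (there are 4 lines, with slopes 0, 1, ..., 3). Only the lines that attain the minimum somewhere contribute to roots; other lines are dominated. Here the surviving (envelope) indices are i = 3, i = 2, i = 1, i = 0.
Intersections between consecutive envelope lines give the roots: for adjacent envelope indices i < j the intersection is x = (a_i − a_j) / (j − i). Reading off the sorted break points: {0, 6, 7}.
Verification: at each break x_0, at least two indices attain the minimum of min_i(a_i + i · x_0).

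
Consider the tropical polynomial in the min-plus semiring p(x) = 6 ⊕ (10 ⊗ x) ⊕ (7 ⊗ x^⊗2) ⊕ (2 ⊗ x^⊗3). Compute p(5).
p(5) = 6

A tropical monomial a ⊗ x^⊗i evaluates to a + i · x. Evaluating each term at x = 5:
  Term 0 contributes 6 + 0 · 5 = 6
  Term 1 contributes 10 + 1 · 5 = 15
  Term 2 contributes 7 + 2 · 5 = 17
  Term 3 contributes 2 + 3 · 5 = 17
p(5) = ⊕ of these = min[6, 15, 17, 17] = 6.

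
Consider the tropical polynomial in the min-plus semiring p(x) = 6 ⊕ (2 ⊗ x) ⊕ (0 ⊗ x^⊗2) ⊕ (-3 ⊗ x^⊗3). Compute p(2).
p(2) = 3

A tropical monomial a ⊗ x^⊗i evaluates to a + i · x. Evaluating each term at x = 2:
  Term 0 contributes 6 + 0 · 2 = 6
  Term 1 contributes 2 + 1 · 2 = 4
  Term 2 contributes 0 + 2 · 2 = 4
  Term 3 contributes -3 + 3 · 2 = 3
p(2) = ⊕ of these = min[6, 4, 4, 3] = 3.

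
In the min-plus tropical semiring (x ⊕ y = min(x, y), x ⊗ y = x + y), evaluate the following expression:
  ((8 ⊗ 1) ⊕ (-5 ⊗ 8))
((8 ⊗ 1) ⊕ (-5 ⊗ 8)) = 3

Expand innermost to outermost. Recall ⊕ takes the minimum of its arguments and ⊗ takes their sum. Working out the expression ((8 ⊗ 1) ⊕ (-5 ⊗ 8)) gives 3.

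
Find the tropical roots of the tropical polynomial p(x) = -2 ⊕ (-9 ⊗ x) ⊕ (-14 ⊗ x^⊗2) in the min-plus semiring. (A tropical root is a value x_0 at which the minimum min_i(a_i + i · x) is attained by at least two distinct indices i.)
Roots: {5, 7}

Each tropical root is a break point of the lower envelope of the lines y = a_i + i · x (there are 3 lines, with slopes 0, 1, ..., 2). Only the lines that attain the minimum somewhere contribute to roots; other lines are dominated. Here the surviving (envelope) indices are i = 2, i = 1, i = 0.
Intersections between consecutive envelope lines give the roots: for adjacent envelope indices i < j the intersection is x = (a_i − a_j) / (j − i). Reading off the sorted break points: {5, 7}.
Verification: at each break x_0, at least two indices attain the minimum of min_i(a_i + i · x_0).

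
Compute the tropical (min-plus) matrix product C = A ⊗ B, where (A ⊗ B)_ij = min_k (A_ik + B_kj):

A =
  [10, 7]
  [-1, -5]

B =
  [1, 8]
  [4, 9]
A ⊗ B =
  [11, 16]
  [-1, 4]

Apply the min-plus product entry-by-entry:
  C[0][0] = min over k of (A[0][0] + B[0][0] = 10 + 1 = 11, A[0][1] + B[1][0] = 7 + 4 = 11) = 11 (attained at k = 0)
  C[0][1] = min over k of (A[0][0] + B[0][1] = 10 + 8 = 18, A[0][1] + B[1][1] = 7 + 9 = 16) = 16 (attained at k = 1)
  C[1][0] = min over k of (A[1][0] + B[0][0] = -1 + 1 = 0, A[1][1] + B[1][0] = -5 + 4 = -1) = -1 (attained at k = 1)
  C[1][1] = min over k of (A[1][0] + B[0][1] = -1 + 8 = 7, A[1][1] + B[1][1] = -5 + 9 = 4) = 4 (attained at k = 1)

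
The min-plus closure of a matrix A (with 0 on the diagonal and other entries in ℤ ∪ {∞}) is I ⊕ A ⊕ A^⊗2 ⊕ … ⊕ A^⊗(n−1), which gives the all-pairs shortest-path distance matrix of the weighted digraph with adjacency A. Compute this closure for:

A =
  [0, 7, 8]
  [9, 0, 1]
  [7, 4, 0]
Closure =
  [0, 7, 8]
  [8, 0, 1]
  [7, 4, 0]

This is the Floyd-Warshall all-pairs shortest-path computation. For each intermediate vertex k = 0, 1, …, 2, update dist[i][j] ← min(dist[i][j], dist[i][k] + dist[k][j]). The final matrix gives, for each (i, j), the minimum total weight of any directed path from i to j (possibly empty when i = j).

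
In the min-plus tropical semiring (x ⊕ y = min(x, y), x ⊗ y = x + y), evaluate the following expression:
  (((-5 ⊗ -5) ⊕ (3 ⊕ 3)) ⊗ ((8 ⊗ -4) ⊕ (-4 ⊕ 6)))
(((-5 ⊗ -5) ⊕ (3 ⊕ 3)) ⊗ ((8 ⊗ -4) ⊕ (-4 ⊕ 6))) = -14

Expand innermost to outermost. Recall ⊕ takes the minimum of its arguments and ⊗ takes their sum. Working out the expression (((-5 ⊗ -5) ⊕ (3 ⊕ 3)) ⊗ ((8 ⊗ -4) ⊕ (-4 ⊕ 6))) gives -14.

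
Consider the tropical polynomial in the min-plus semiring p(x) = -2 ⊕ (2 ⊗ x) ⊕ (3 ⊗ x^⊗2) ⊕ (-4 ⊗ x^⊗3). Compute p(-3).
p(-3) = -13

A tropical monomial a ⊗ x^⊗i evaluates to a + i · x. Evaluating each term at x = -3:
  Term 0 contributes -2 + 0 · -3 = -2
  Term 1 contributes 2 + 1 · -3 = -1
  Term 2 contributes 3 + 2 · -3 = -3
  Term 3 contributes -4 + 3 · -3 = -13
p(-3) = ⊕ of these = min[-2, -1, -3, -13] = -13.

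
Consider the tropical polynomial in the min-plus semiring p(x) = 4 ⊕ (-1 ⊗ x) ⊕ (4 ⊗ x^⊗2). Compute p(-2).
p(-2) = -3

A tropical monomial a ⊗ x^⊗i evaluates to a + i · x. Evaluating each term at x = -2:
  Term 0 contributes 4 + 0 · -2 = 4
  Term 1 contributes -1 + 1 · -2 = -3
  Term 2 contributes 4 + 2 · -2 = 0
p(-2) = ⊕ of these = min[4, -3, 0] = -3.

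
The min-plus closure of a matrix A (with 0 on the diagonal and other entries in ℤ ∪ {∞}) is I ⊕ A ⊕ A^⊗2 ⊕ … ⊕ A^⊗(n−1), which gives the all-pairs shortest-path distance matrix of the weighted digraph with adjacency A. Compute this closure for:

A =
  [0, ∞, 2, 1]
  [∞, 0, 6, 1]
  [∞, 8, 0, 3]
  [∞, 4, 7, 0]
Closure =
  [0, 5, 2, 1]
  [∞, 0, 6, 1]
  [∞, 7, 0, 3]
  [∞, 4, 7, 0]

This is the Floyd-Warshall all-pairs shortest-path computation. For each intermediate vertex k = 0, 1, …, 3, update dist[i][j] ← min(dist[i][j], dist[i][k] + dist[k][j]). The final matrix gives, for each (i, j), the minimum total weight of any directed path from i to j (possibly empty when i = j).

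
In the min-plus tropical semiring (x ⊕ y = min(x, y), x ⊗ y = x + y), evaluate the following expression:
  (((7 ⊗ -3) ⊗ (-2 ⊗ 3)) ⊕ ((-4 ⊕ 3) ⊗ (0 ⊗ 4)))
(((7 ⊗ -3) ⊗ (-2 ⊗ 3)) ⊕ ((-4 ⊕ 3) ⊗ (0 ⊗ 4))) = 0

Expand innermost to outermost. Recall ⊕ takes the minimum of its arguments and ⊗ takes their sum. Working out the expression (((7 ⊗ -3) ⊗ (-2 ⊗ 3)) ⊕ ((-4 ⊕ 3) ⊗ (0 ⊗ 4))) gives 0.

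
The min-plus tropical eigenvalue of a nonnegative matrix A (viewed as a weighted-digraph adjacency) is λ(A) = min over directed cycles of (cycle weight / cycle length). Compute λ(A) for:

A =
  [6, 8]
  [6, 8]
λ(A) = 6

Enumerate directed cycles and compute their means (weight / length). Sample:
  cycle 0 → 0: weight = 6, length = 1, mean = 6/1 ≈ 6.000
  cycle 1 → 1: weight = 8, length = 1, mean = 8/1 ≈ 8.000
  cycle 0 → 1 → 0: weight = 14, length = 2, mean = 14/2 ≈ 7.000
  cycle 1 → 0 → 1: weight = 14, length = 2, mean = 14/2 ≈ 7.000
Minimum mean = 6.000, attained e.g. along the cycle 0 → 0 with weight 6 and length 1. So λ(A) = 6/1 = 6.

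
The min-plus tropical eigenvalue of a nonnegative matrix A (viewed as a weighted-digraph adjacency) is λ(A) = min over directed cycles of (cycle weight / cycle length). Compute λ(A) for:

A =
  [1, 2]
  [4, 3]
λ(A) = 1

Enumerate directed cycles and compute their means (weight / length). Sample:
  cycle 0 → 0: weight = 1, length = 1, mean = 1/1 ≈ 1.000
  cycle 1 → 1: weight = 3, length = 1, mean = 3/1 ≈ 3.000
  cycle 0 → 1 → 0: weight = 6, length = 2, mean = 6/2 ≈ 3.000
  cycle 1 → 0 → 1: weight = 6, length = 2, mean = 6/2 ≈ 3.000
Minimum mean = 1.000, attained e.g. along the cycle 0 → 0 with weight 1 and length 1. So λ(A) = 1/1 = 1.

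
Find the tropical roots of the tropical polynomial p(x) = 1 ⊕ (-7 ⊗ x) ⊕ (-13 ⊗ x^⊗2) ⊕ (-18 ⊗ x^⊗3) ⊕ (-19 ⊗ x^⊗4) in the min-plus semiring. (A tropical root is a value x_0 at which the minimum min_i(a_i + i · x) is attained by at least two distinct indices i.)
Roots: {1, 5, 6, 8}

Each tropical root is a break point of the lower envelope of the lines y = a_i + i · x (there are 5 lines, with slopes 0, 1, ..., 4). Only the lines that attain the minimum somewhere contribute to roots; other lines are dominated. Here the surviving (envelope) indices are i = 4, i = 3, i = 2, i = 1, i = 0.
Intersections between consecutive envelope lines give the roots: for adjacent envelope indices i < j the intersection is x = (a_i − a_j) / (j − i). Reading off the sorted break points: {1, 5, 6, 8}.
Verification: at each break x_0, at least two indices attain the minimum of min_i(a_i + i · x_0).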